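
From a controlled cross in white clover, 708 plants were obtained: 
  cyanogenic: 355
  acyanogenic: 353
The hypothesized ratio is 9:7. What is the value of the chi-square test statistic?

10.736

The 9:7 ratio has 16 parts, so with N = 708 the expected counts are:
  cyanogenic: 708 × 9/16 = 398.25
  acyanogenic: 708 × 7/16 = 309.75
χ² = Σ (O − E)² / E
  cyanogenic: (355 − 398.25)² / 398.25 = 4.6970
  acyanogenic: (353 − 309.75)² / 309.75 = 6.0389
χ² = 4.6970 + 6.0389 = 10.7359 ≈ 10.736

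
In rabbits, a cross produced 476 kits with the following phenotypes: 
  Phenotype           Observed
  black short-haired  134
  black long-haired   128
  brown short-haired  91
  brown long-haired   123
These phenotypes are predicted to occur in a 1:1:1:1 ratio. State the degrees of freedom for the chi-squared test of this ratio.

A goodness-of-fit test with 4 phenotype classes has df = 4 − 1 = 3.

3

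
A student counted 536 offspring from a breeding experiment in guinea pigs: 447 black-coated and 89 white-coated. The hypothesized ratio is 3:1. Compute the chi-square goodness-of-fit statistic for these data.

Expected counts for N = 536 under a 3:1 ratio (total parts = 4):
  black-coated: 536 × 3/4 = 402
  white-coated: 536 × 1/4 = 134
χ² = Σ (O − E)² / E
  black-coated: (447 − 402)² / 402 = 5.0373
  white-coated: (89 − 134)² / 134 = 15.1119
χ² = 5.0373 + 15.1119 = 20.1492 ≈ 20.149

20.149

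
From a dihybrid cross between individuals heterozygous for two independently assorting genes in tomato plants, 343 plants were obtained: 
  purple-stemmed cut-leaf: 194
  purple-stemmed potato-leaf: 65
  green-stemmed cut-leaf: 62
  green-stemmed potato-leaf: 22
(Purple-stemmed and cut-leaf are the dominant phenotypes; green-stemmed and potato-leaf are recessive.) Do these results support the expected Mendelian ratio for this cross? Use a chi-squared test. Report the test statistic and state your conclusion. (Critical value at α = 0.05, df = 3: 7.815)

A dihybrid F₂ with independent assortment and complete dominance at both loci gives a 9:3:3:1 phenotypic ratio.
Under the 9:3:3:1 hypothesis (Σ ratio = 16, N = 343):
  purple-stemmed cut-leaf: 343 × 9/16 = 192.9375
  purple-stemmed potato-leaf: 343 × 3/16 = 64.3125
  green-stemmed cut-leaf: 343 × 3/16 = 64.3125
  green-stemmed potato-leaf: 343 × 1/16 = 21.4375
χ² = Σ (O − E)² / E
  purple-stemmed cut-leaf: (194 − 192.9375)² / 192.9375 = 0.0059
  purple-stemmed potato-leaf: (65 − 64.3125)² / 64.3125 = 0.0073
  green-stemmed cut-leaf: (62 − 64.3125)² / 64.3125 = 0.0832
  green-stemmed potato-leaf: (22 − 21.4375)² / 21.4375 = 0.0148
χ² = 0.0059 + 0.0073 + 0.0832 + 0.0148 = 0.1112 ≈ 0.111
Degrees of freedom = 4 − 1 = 3; critical value at α = 0.05 is 7.815.
Since 0.111 < 7.815, we fail to reject the null hypothesis — the data are consistent with the 9:3:3:1 ratio.

0.111; consistent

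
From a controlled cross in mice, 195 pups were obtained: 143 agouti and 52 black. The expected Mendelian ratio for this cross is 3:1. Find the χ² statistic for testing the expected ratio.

The 3:1 ratio has 4 parts, so with N = 195 the expected counts are:
  agouti: 195 × 3/4 = 146.25
  black: 195 × 1/4 = 48.75
χ² = Σ (O − E)² / E
  agouti: (143 − 146.25)² / 146.25 = 0.0722
  black: (52 − 48.75)² / 48.75 = 0.2167
χ² = 0.0722 + 0.2167 = 0.2889 ≈ 0.289

0.289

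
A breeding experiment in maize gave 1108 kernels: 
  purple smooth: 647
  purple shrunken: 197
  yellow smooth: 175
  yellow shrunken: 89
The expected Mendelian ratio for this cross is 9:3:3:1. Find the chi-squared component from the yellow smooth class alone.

The 9:3:3:1 ratio has 16 parts, so with N = 1108 the expected counts are:
  purple smooth: 1108 × 9/16 = 623.25
  purple shrunken: 1108 × 3/16 = 207.75
  yellow smooth: 1108 × 3/16 = 207.75
  yellow shrunken: 1108 × 1/16 = 69.25
Contribution of yellow smooth: (175 − 207.75)² / 207.75 = 5.1628

5.163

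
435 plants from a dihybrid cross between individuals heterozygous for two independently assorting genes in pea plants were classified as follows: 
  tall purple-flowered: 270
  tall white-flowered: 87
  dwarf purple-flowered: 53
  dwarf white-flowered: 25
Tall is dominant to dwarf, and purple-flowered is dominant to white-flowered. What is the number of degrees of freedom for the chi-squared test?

3

A dihybrid F₂ with independent assortment and complete dominance at both loci gives a 9:3:3:1 phenotypic ratio.
A goodness-of-fit test with 4 phenotype classes has df = 4 − 1 = 3.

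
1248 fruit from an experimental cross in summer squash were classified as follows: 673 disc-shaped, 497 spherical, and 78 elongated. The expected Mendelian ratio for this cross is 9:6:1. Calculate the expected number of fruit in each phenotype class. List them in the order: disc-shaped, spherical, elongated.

702, 468, 78

Total ratio parts = 16. Expected numbers out of 1248:
  disc-shaped: 1248 × 9/16 = 702
  spherical: 1248 × 6/16 = 468
  elongated: 1248 × 1/16 = 78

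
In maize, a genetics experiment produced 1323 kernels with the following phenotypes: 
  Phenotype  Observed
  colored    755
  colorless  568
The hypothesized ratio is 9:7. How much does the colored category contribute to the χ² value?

Total ratio parts = 16. Expected numbers out of 1323:
  colored: 1323 × 9/16 = 744.1875
  colorless: 1323 × 7/16 = 578.8125
Contribution of colored: (755 − 744.1875)² / 744.1875 = 0.1571

0.157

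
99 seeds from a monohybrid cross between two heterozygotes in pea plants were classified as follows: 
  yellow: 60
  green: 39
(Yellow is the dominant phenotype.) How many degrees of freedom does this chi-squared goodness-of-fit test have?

1

For a monohybrid cross between heterozygotes with complete dominance, the expected phenotypic ratio is 3:1.
A goodness-of-fit test with 2 phenotype classes has df = 2 − 1 = 1.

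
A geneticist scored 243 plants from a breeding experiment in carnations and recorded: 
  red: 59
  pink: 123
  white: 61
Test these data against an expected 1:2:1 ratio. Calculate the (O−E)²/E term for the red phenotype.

Under the 1:2:1 hypothesis (Σ ratio = 4, N = 243):
  red: 243 × 1/4 = 60.75
  pink: 243 × 2/4 = 121.5
  white: 243 × 1/4 = 60.75
Contribution of red: (59 − 60.75)² / 60.75 = 0.0504

0.050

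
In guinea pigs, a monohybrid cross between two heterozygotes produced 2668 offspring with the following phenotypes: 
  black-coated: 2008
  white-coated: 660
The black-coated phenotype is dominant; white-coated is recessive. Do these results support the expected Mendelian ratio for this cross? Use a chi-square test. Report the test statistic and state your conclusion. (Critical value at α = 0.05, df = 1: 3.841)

0.098; consistent

For a monohybrid cross between heterozygotes with complete dominance, the expected phenotypic ratio is 3:1.
Total ratio parts = 4. Expected numbers out of 2668:
  black-coated: 2668 × 3/4 = 2001
  white-coated: 2668 × 1/4 = 667
χ² = Σ (O − E)² / E
  black-coated: (2008 − 2001)² / 2001 = 0.0245
  white-coated: (660 − 667)² / 667 = 0.0735
χ² = 0.0245 + 0.0735 = 0.098
Degrees of freedom = 2 − 1 = 1; critical value at α = 0.05 is 3.841.
Since 0.098 < 3.841, we fail to reject the null hypothesis — the data are consistent with the 3:1 ratio.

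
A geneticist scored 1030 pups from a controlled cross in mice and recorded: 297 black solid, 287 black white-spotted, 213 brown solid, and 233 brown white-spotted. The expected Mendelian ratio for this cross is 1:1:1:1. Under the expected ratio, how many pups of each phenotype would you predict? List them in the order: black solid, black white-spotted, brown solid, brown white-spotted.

The 1:1:1:1 ratio has 4 parts, so with N = 1030 the expected counts are:
  black solid: 1030 × 1/4 = 257.5
  black white-spotted: 1030 × 1/4 = 257.5
  brown solid: 1030 × 1/4 = 257.5
  brown white-spotted: 1030 × 1/4 = 257.5

257.5, 257.5, 257.5, 257.5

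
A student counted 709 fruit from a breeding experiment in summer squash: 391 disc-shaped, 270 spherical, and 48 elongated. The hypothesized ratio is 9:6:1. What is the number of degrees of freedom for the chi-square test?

A goodness-of-fit test with 3 phenotype classes has df = 3 − 1 = 2.

2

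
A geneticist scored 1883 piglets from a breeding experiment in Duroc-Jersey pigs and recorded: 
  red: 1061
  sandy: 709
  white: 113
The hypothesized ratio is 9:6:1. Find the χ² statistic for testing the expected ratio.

Under the 9:6:1 hypothesis (Σ ratio = 16, N = 1883):
  red: 1883 × 9/16 = 1059.1875
  sandy: 1883 × 6/16 = 706.125
  white: 1883 × 1/16 = 117.6875
χ² = Σ (O − E)² / E
  red: (1061 − 1059.1875)² / 1059.1875 = 0.0031
  sandy: (709 − 706.125)² / 706.125 = 0.0117
  white: (113 − 117.6875)² / 117.6875 = 0.1867
χ² = 0.0031 + 0.0117 + 0.1867 = 0.2015 ≈ 0.202

0.202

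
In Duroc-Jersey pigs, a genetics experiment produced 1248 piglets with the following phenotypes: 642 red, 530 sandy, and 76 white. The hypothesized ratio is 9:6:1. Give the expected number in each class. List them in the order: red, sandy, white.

702, 468, 78

Expected counts for N = 1248 under a 9:6:1 ratio (total parts = 16):
  red: 1248 × 9/16 = 702
  sandy: 1248 × 6/16 = 468
  white: 1248 × 1/16 = 78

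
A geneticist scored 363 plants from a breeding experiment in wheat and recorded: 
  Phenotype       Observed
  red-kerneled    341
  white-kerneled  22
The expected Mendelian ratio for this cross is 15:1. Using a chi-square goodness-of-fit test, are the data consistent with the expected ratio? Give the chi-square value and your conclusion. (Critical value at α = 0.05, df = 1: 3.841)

0.022; consistent

The 15:1 ratio has 16 parts, so with N = 363 the expected counts are:
  red-kerneled: 363 × 15/16 = 340.3125
  white-kerneled: 363 × 1/16 = 22.6875
χ² = Σ (O − E)² / E
  red-kerneled: (341 − 340.3125)² / 340.3125 = 0.0014
  white-kerneled: (22 − 22.6875)² / 22.6875 = 0.0208
χ² = 0.0014 + 0.0208 = 0.0222 ≈ 0.022
Degrees of freedom = 2 − 1 = 1; critical value at α = 0.05 is 3.841.
Since 0.022 < 3.841, we fail to reject the null hypothesis — the data are consistent with the 15:1 ratio.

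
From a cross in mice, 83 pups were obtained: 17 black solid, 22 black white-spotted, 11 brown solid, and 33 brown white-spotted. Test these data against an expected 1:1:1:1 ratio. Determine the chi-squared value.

Total ratio parts = 4. Expected numbers out of 83:
  black solid: 83 × 1/4 = 20.75
  black white-spotted: 83 × 1/4 = 20.75
  brown solid: 83 × 1/4 = 20.75
  brown white-spotted: 83 × 1/4 = 20.75
χ² = Σ (O − E)² / E
  black solid: (17 − 20.75)² / 20.75 = 0.6777
  black white-spotted: (22 − 20.75)² / 20.75 = 0.0753
  brown solid: (11 − 20.75)² / 20.75 = 4.5813
  brown white-spotted: (33 − 20.75)² / 20.75 = 7.2319
χ² = 0.6777 + 0.0753 + 4.5813 + 7.2319 = 12.5662 ≈ 12.566

12.566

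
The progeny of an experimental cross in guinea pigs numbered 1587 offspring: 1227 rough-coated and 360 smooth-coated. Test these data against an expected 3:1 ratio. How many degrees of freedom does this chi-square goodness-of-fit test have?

1

A goodness-of-fit test with 2 phenotype classes has df = 2 − 1 = 1.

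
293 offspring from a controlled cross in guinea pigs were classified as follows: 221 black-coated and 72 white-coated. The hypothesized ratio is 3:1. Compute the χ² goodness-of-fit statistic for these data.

0.028

Total ratio parts = 4. Expected numbers out of 293:
  black-coated: 293 × 3/4 = 219.75
  white-coated: 293 × 1/4 = 73.25
χ² = Σ (O − E)² / E
  black-coated: (221 − 219.75)² / 219.75 = 0.0071
  white-coated: (72 − 73.25)² / 73.25 = 0.0213
χ² = 0.0071 + 0.0213 = 0.0284 ≈ 0.028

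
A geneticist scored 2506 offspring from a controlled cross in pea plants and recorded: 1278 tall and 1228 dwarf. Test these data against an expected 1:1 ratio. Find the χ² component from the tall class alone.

Under the 1:1 hypothesis (Σ ratio = 2, N = 2506):
  tall: 2506 × 1/2 = 1253
  dwarf: 2506 × 1/2 = 1253
Contribution of tall: (1278 − 1253)² / 1253 = 0.4988

0.499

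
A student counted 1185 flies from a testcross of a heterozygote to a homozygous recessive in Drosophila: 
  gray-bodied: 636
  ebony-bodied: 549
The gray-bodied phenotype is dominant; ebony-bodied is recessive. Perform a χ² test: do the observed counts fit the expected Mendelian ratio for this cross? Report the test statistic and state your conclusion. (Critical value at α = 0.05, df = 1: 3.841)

6.387; not consistent

A testcross of a heterozygote (Aa × aa) gives a 1:1 phenotypic ratio.
Total ratio parts = 2. Expected numbers out of 1185:
  gray-bodied: 1185 × 1/2 = 592.5
  ebony-bodied: 1185 × 1/2 = 592.5
χ² = Σ (O − E)² / E
  gray-bodied: (636 − 592.5)² / 592.5 = 3.1937
  ebony-bodied: (549 − 592.5)² / 592.5 = 3.1937
χ² = 3.1937 + 3.1937 = 6.3874 ≈ 6.387
Degrees of freedom = 2 − 1 = 1; critical value at α = 0.05 is 3.841.
Since 6.387 > 3.841, we reject the null hypothesis — the data do not fit the 1:1 ratio.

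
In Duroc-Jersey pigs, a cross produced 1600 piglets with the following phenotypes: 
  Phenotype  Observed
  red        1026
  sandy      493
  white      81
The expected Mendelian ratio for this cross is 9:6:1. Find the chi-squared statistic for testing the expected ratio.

40.332

Expected counts for N = 1600 under a 9:6:1 ratio (total parts = 16):
  red: 1600 × 9/16 = 900
  sandy: 1600 × 6/16 = 600
  white: 1600 × 1/16 = 100
χ² = Σ (O − E)² / E
  red: (1026 − 900)² / 900 = 17.6400
  sandy: (493 − 600)² / 600 = 19.0817
  white: (81 − 100)² / 100 = 3.6100
χ² = 17.6400 + 19.0817 + 3.6100 = 40.3317 ≈ 40.332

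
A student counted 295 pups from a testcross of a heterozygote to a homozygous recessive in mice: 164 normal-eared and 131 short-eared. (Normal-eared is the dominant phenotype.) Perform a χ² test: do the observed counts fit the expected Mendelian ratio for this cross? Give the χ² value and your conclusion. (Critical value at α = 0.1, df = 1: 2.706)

A testcross of a heterozygote (Aa × aa) gives a 1:1 phenotypic ratio.
Under the 1:1 hypothesis (Σ ratio = 2, N = 295):
  normal-eared: 295 × 1/2 = 147.5
  short-eared: 295 × 1/2 = 147.5
χ² = Σ (O − E)² / E
  normal-eared: (164 − 147.5)² / 147.5 = 1.8458
  short-eared: (131 − 147.5)² / 147.5 = 1.8458
χ² = 1.8458 + 1.8458 = 3.6916 ≈ 3.692
Degrees of freedom = 2 − 1 = 1; critical value at α = 0.1 is 2.706.
Since 3.692 > 2.706, we reject the null hypothesis — the data do not fit the 1:1 ratio.

3.692; not consistent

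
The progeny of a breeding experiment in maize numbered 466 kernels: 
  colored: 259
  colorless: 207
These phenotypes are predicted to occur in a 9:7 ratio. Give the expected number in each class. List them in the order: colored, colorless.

262.125, 203.875

The 9:7 ratio has 16 parts, so with N = 466 the expected counts are:
  colored: 466 × 9/16 = 262.125
  colorless: 466 × 7/16 = 203.875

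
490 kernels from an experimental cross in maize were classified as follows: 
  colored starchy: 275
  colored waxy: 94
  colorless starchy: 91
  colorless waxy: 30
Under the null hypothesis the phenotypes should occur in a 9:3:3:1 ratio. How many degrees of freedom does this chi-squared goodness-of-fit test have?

3

A goodness-of-fit test with 4 phenotype classes has df = 4 − 1 = 3.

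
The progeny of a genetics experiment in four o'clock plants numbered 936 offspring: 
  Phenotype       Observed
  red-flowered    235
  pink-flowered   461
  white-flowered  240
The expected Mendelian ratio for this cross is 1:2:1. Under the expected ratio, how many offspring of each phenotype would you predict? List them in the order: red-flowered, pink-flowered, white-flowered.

234, 468, 234

Total ratio parts = 4. Expected numbers out of 936:
  red-flowered: 936 × 1/4 = 234
  pink-flowered: 936 × 2/4 = 468
  white-flowered: 936 × 1/4 = 234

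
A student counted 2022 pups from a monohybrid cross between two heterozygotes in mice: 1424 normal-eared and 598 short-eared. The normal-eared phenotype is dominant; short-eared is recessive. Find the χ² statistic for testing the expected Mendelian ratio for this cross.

22.568

For a monohybrid cross between heterozygotes with complete dominance, the expected phenotypic ratio is 3:1.
Total ratio parts = 4. Expected numbers out of 2022:
  normal-eared: 2022 × 3/4 = 1516.5
  short-eared: 2022 × 1/4 = 505.5
χ² = Σ (O − E)² / E
  normal-eared: (1424 − 1516.5)² / 1516.5 = 5.6421
  short-eared: (598 − 505.5)² / 505.5 = 16.9263
χ² = 5.6421 + 16.9263 = 22.5684 ≈ 22.568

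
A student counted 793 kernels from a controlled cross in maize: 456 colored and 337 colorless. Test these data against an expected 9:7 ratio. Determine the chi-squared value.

0.506

The 9:7 ratio has 16 parts, so with N = 793 the expected counts are:
  colored: 793 × 9/16 = 446.0625
  colorless: 793 × 7/16 = 346.9375
χ² = Σ (O − E)² / E
  colored: (456 − 446.0625)² / 446.0625 = 0.2214
  colorless: (337 − 346.9375)² / 346.9375 = 0.2846
χ² = 0.2214 + 0.2846 = 0.506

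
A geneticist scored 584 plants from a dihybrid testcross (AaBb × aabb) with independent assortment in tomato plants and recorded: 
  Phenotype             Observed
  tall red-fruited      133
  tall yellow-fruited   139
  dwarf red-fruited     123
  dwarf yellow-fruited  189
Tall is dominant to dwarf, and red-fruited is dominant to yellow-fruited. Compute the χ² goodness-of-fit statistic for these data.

17.781

A dihybrid testcross with independent assortment gives a 1:1:1:1 ratio.
Expected counts for N = 584 under a 1:1:1:1 ratio (total parts = 4):
  tall red-fruited: 584 × 1/4 = 146
  tall yellow-fruited: 584 × 1/4 = 146
  dwarf red-fruited: 584 × 1/4 = 146
  dwarf yellow-fruited: 584 × 1/4 = 146
χ² = Σ (O − E)² / E
  tall red-fruited: (133 − 146)² / 146 = 1.1575
  tall yellow-fruited: (139 − 146)² / 146 = 0.3356
  dwarf red-fruited: (123 − 146)² / 146 = 3.6233
  dwarf yellow-fruited: (189 − 146)² / 146 = 12.6644
χ² = 1.1575 + 0.3356 + 3.6233 + 12.6644 = 17.7808 ≈ 17.781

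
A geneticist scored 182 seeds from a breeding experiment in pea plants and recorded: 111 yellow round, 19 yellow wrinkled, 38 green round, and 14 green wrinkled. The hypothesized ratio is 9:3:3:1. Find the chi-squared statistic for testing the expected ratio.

8.476

The 9:3:3:1 ratio has 16 parts, so with N = 182 the expected counts are:
  yellow round: 182 × 9/16 = 102.375
  yellow wrinkled: 182 × 3/16 = 34.125
  green round: 182 × 3/16 = 34.125
  green wrinkled: 182 × 1/16 = 11.375
χ² = Σ (O − E)² / E
  yellow round: (111 − 102.375)² / 102.375 = 0.7266
  yellow wrinkled: (19 − 34.125)² / 34.125 = 6.7038
  green round: (38 − 34.125)² / 34.125 = 0.4400
  green wrinkled: (14 − 11.375)² / 11.375 = 0.6058
χ² = 0.7266 + 6.7038 + 0.4400 + 0.6058 = 8.4762 ≈ 8.476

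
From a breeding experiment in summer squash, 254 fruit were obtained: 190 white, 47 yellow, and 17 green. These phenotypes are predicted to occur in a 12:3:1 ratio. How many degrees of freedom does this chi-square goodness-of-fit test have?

2

A goodness-of-fit test with 3 phenotype classes has df = 3 − 1 = 2.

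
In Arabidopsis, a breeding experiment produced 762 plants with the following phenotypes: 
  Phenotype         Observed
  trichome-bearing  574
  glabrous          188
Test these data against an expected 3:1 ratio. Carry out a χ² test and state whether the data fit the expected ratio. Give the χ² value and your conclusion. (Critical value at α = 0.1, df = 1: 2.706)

The 3:1 ratio has 4 parts, so with N = 762 the expected counts are:
  trichome-bearing: 762 × 3/4 = 571.5
  glabrous: 762 × 1/4 = 190.5
χ² = Σ (O − E)² / E
  trichome-bearing: (574 − 571.5)² / 571.5 = 0.0109
  glabrous: (188 − 190.5)² / 190.5 = 0.0328
χ² = 0.0109 + 0.0328 = 0.0437 ≈ 0.044
Degrees of freedom = 2 − 1 = 1; critical value at α = 0.1 is 2.706.
Since 0.044 < 2.706, we fail to reject the null hypothesis — the data are consistent with the 3:1 ratio.

0.044; consistent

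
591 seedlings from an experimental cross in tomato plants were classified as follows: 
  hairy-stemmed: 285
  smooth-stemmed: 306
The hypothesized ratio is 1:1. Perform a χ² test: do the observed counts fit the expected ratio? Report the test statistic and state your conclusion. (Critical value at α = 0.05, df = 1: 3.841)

Expected counts for N = 591 under a 1:1 ratio (total parts = 2):
  hairy-stemmed: 591 × 1/2 = 295.5
  smooth-stemmed: 591 × 1/2 = 295.5
χ² = Σ (O − E)² / E
  hairy-stemmed: (285 − 295.5)² / 295.5 = 0.3731
  smooth-stemmed: (306 − 295.5)² / 295.5 = 0.3731
χ² = 0.3731 + 0.3731 = 0.7462 ≈ 0.746
Degrees of freedom = 2 − 1 = 1; critical value at α = 0.05 is 3.841.
Since 0.746 < 3.841, we fail to reject the null hypothesis — the data are consistent with the 1:1 ratio.

0.746; consistent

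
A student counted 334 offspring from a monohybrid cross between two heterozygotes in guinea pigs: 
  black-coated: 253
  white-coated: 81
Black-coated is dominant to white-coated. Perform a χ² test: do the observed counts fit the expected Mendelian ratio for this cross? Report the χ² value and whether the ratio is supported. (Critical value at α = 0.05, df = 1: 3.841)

0.100; consistent

For a monohybrid cross between heterozygotes with complete dominance, the expected phenotypic ratio is 3:1.
Under the 3:1 hypothesis (Σ ratio = 4, N = 334):
  black-coated: 334 × 3/4 = 250.5
  white-coated: 334 × 1/4 = 83.5
χ² = Σ (O − E)² / E
  black-coated: (253 − 250.5)² / 250.5 = 0.0250
  white-coated: (81 − 83.5)² / 83.5 = 0.0749
χ² = 0.0250 + 0.0749 = 0.0999 ≈ 0.100
Degrees of freedom = 2 − 1 = 1; critical value at α = 0.05 is 3.841.
Since 0.100 < 3.841, we fail to reject the null hypothesis — the data are consistent with the 3:1 ratio.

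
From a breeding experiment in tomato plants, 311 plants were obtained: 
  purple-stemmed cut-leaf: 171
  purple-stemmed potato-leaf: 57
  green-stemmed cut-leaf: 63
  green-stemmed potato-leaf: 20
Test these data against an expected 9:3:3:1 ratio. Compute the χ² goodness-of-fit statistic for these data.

0.511

Total ratio parts = 16. Expected numbers out of 311:
  purple-stemmed cut-leaf: 311 × 9/16 = 174.9375
  purple-stemmed potato-leaf: 311 × 3/16 = 58.3125
  green-stemmed cut-leaf: 311 × 3/16 = 58.3125
  green-stemmed potato-leaf: 311 × 1/16 = 19.4375
χ² = Σ (O − E)² / E
  purple-stemmed cut-leaf: (171 − 174.9375)² / 174.9375 = 0.0886
  purple-stemmed potato-leaf: (57 − 58.3125)² / 58.3125 = 0.0295
  green-stemmed cut-leaf: (63 − 58.3125)² / 58.3125 = 0.3768
  green-stemmed potato-leaf: (20 − 19.4375)² / 19.4375 = 0.0163
χ² = 0.0886 + 0.0295 + 0.3768 + 0.0163 = 0.5112 ≈ 0.511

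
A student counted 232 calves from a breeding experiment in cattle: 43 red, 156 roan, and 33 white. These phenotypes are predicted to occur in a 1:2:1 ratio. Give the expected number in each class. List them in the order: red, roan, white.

Under the 1:2:1 hypothesis (Σ ratio = 4, N = 232):
  red: 232 × 1/4 = 58
  roan: 232 × 2/4 = 116
  white: 232 × 1/4 = 58

58, 116, 58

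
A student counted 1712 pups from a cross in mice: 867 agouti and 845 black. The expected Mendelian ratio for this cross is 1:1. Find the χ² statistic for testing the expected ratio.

Under the 1:1 hypothesis (Σ ratio = 2, N = 1712):
  agouti: 1712 × 1/2 = 856
  black: 1712 × 1/2 = 856
χ² = Σ (O − E)² / E
  agouti: (867 − 856)² / 856 = 0.1414
  black: (845 − 856)² / 856 = 0.1414
χ² = 0.1414 + 0.1414 = 0.2828 ≈ 0.283

0.283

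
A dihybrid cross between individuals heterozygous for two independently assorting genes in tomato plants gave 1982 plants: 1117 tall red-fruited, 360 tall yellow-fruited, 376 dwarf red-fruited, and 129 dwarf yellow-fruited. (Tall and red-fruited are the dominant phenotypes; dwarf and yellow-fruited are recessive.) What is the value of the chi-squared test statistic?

0.631

A dihybrid F₂ with independent assortment and complete dominance at both loci gives a 9:3:3:1 phenotypic ratio.
The 9:3:3:1 ratio has 16 parts, so with N = 1982 the expected counts are:
  tall red-fruited: 1982 × 9/16 = 1114.875
  tall yellow-fruited: 1982 × 3/16 = 371.625
  dwarf red-fruited: 1982 × 3/16 = 371.625
  dwarf yellow-fruited: 1982 × 1/16 = 123.875
χ² = Σ (O − E)² / E
  tall red-fruited: (1117 − 1114.875)² / 1114.875 = 0.0041
  tall yellow-fruited: (360 − 371.625)² / 371.625 = 0.3636
  dwarf red-fruited: (376 − 371.625)² / 371.625 = 0.0515
  dwarf yellow-fruited: (129 − 123.875)² / 123.875 = 0.2120
χ² = 0.0041 + 0.3636 + 0.0515 + 0.2120 = 0.6312 ≈ 0.631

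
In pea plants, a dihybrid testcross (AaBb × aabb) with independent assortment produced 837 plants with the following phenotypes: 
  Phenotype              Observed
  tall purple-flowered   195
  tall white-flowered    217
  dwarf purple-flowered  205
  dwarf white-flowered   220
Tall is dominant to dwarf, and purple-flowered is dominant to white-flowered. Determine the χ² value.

A dihybrid testcross with independent assortment gives a 1:1:1:1 ratio.
Total ratio parts = 4. Expected numbers out of 837:
  tall purple-flowered: 837 × 1/4 = 209.25
  tall white-flowered: 837 × 1/4 = 209.25
  dwarf purple-flowered: 837 × 1/4 = 209.25
  dwarf white-flowered: 837 × 1/4 = 209.25
χ² = Σ (O − E)² / E
  tall purple-flowered: (195 − 209.25)² / 209.25 = 0.9704
  tall white-flowered: (217 − 209.25)² / 209.25 = 0.2870
  dwarf purple-flowered: (205 − 209.25)² / 209.25 = 0.0863
  dwarf white-flowered: (220 − 209.25)² / 209.25 = 0.5523
χ² = 0.9704 + 0.2870 + 0.0863 + 0.5523 = 1.896

1.896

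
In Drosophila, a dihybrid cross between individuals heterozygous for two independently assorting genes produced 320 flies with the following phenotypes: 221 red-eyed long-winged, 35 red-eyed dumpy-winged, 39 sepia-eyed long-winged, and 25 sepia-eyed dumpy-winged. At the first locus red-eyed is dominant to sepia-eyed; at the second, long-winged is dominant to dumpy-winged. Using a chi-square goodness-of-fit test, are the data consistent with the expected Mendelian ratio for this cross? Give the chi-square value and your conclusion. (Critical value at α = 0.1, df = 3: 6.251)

A dihybrid F₂ with independent assortment and complete dominance at both loci gives a 9:3:3:1 phenotypic ratio.
The 9:3:3:1 ratio has 16 parts, so with N = 320 the expected counts are:
  red-eyed long-winged: 320 × 9/16 = 180
  red-eyed dumpy-winged: 320 × 3/16 = 60
  sepia-eyed long-winged: 320 × 3/16 = 60
  sepia-eyed dumpy-winged: 320 × 1/16 = 20
χ² = Σ (O − E)² / E
  red-eyed long-winged: (221 − 180)² / 180 = 9.3389
  red-eyed dumpy-winged: (35 − 60)² / 60 = 10.4167
  sepia-eyed long-winged: (39 − 60)² / 60 = 7.3500
  sepia-eyed dumpy-winged: (25 − 20)² / 20 = 1.2500
χ² = 9.3389 + 10.4167 + 7.3500 + 1.2500 = 28.3556 ≈ 28.356
Degrees of freedom = 4 − 1 = 3; critical value at α = 0.1 is 6.251.
Since 28.356 > 6.251, we reject the null hypothesis — the data do not fit the 9:3:3:1 ratio.

28.356; not consistent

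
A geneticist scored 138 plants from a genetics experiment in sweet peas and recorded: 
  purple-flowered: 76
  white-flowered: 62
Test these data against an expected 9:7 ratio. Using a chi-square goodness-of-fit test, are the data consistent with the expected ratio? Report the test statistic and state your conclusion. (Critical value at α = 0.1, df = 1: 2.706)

Expected counts for N = 138 under a 9:7 ratio (total parts = 16):
  purple-flowered: 138 × 9/16 = 77.625
  white-flowered: 138 × 7/16 = 60.375
χ² = Σ (O − E)² / E
  purple-flowered: (76 − 77.625)² / 77.625 = 0.0340
  white-flowered: (62 − 60.375)² / 60.375 = 0.0437
χ² = 0.0340 + 0.0437 = 0.0777 ≈ 0.078
Degrees of freedom = 2 − 1 = 1; critical value at α = 0.1 is 2.706.
Since 0.078 < 2.706, we fail to reject the null hypothesis — the data are consistent with the 9:7 ratio.

0.078; consistent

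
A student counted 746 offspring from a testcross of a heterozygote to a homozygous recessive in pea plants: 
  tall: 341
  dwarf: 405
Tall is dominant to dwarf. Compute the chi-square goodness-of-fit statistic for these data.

5.491

A testcross of a heterozygote (Aa × aa) gives a 1:1 phenotypic ratio.
Expected counts for N = 746 under a 1:1 ratio (total parts = 2):
  tall: 746 × 1/2 = 373
  dwarf: 746 × 1/2 = 373
χ² = Σ (O − E)² / E
  tall: (341 − 373)² / 373 = 2.7453
  dwarf: (405 − 373)² / 373 = 2.7453
χ² = 2.7453 + 2.7453 = 5.4906 ≈ 5.491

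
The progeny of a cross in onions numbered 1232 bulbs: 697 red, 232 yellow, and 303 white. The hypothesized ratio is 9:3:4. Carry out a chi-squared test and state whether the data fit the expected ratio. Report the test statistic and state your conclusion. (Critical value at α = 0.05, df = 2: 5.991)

Under the 9:3:4 hypothesis (Σ ratio = 16, N = 1232):
  red: 1232 × 9/16 = 693
  yellow: 1232 × 3/16 = 231
  white: 1232 × 4/16 = 308
χ² = Σ (O − E)² / E
  red: (697 − 693)² / 693 = 0.0231
  yellow: (232 − 231)² / 231 = 0.0043
  white: (303 − 308)² / 308 = 0.0812
χ² = 0.0231 + 0.0043 + 0.0812 = 0.1086 ≈ 0.109
Degrees of freedom = 3 − 1 = 2; critical value at α = 0.05 is 5.991.
Since 0.109 < 5.991, we fail to reject the null hypothesis — the data are consistent with the 9:3:4 ratio.

0.109; consistent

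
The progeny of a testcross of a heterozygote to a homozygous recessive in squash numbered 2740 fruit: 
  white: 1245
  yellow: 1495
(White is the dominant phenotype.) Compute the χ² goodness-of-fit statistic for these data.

A testcross of a heterozygote (Aa × aa) gives a 1:1 phenotypic ratio.
The 1:1 ratio has 2 parts, so with N = 2740 the expected counts are:
  white: 2740 × 1/2 = 1370
  yellow: 2740 × 1/2 = 1370
χ² = Σ (O − E)² / E
  white: (1245 − 1370)² / 1370 = 11.4051
  yellow: (1495 − 1370)² / 1370 = 11.4051
χ² = 11.4051 + 11.4051 = 22.8102 ≈ 22.810

22.810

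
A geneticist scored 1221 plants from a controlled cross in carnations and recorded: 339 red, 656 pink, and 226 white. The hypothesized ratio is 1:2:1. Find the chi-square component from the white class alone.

The 1:2:1 ratio has 4 parts, so with N = 1221 the expected counts are:
  red: 1221 × 1/4 = 305.25
  pink: 1221 × 2/4 = 610.5
  white: 1221 × 1/4 = 305.25
Contribution of white: (226 − 305.25)² / 305.25 = 20.5751

20.575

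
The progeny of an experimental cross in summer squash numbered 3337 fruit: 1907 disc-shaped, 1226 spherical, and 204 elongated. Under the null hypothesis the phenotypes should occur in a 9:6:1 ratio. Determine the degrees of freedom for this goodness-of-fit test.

A goodness-of-fit test with 3 phenotype classes has df = 3 − 1 = 2.

2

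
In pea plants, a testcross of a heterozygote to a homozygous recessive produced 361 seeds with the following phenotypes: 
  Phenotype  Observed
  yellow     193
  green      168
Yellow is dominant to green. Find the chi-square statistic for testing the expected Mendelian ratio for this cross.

1.731

A testcross of a heterozygote (Aa × aa) gives a 1:1 phenotypic ratio.
The 1:1 ratio has 2 parts, so with N = 361 the expected counts are:
  yellow: 361 × 1/2 = 180.5
  green: 361 × 1/2 = 180.5
χ² = Σ (O − E)² / E
  yellow: (193 − 180.5)² / 180.5 = 0.8657
  green: (168 − 180.5)² / 180.5 = 0.8657
χ² = 0.8657 + 0.8657 = 1.7314 ≈ 1.731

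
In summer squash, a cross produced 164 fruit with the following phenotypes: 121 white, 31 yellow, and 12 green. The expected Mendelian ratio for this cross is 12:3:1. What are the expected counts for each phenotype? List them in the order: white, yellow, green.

Total ratio parts = 16. Expected numbers out of 164:
  white: 164 × 12/16 = 123
  yellow: 164 × 3/16 = 30.75
  green: 164 × 1/16 = 10.25

123, 30.75, 10.25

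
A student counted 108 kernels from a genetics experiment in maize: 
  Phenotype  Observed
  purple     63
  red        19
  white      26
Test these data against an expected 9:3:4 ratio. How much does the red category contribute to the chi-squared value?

The 9:3:4 ratio has 16 parts, so with N = 108 the expected counts are:
  purple: 108 × 9/16 = 60.75
  red: 108 × 3/16 = 20.25
  white: 108 × 4/16 = 27
Contribution of red: (19 − 20.25)² / 20.25 = 0.0772

0.077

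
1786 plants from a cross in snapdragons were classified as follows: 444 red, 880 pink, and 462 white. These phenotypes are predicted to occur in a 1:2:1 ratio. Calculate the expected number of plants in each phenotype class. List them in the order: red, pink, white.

446.5, 893, 446.5

The 1:2:1 ratio has 4 parts, so with N = 1786 the expected counts are:
  red: 1786 × 1/4 = 446.5
  pink: 1786 × 2/4 = 893
  white: 1786 × 1/4 = 446.5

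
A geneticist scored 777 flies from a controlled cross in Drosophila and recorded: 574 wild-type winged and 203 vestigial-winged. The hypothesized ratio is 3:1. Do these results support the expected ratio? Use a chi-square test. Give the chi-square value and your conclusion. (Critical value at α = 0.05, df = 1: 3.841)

0.526; consistent

Expected counts for N = 777 under a 3:1 ratio (total parts = 4):
  wild-type winged: 777 × 3/4 = 582.75
  vestigial-winged: 777 × 1/4 = 194.25
χ² = Σ (O − E)² / E
  wild-type winged: (574 − 582.75)² / 582.75 = 0.1314
  vestigial-winged: (203 − 194.25)² / 194.25 = 0.3941
χ² = 0.1314 + 0.3941 = 0.5255 ≈ 0.526
Degrees of freedom = 2 − 1 = 1; critical value at α = 0.05 is 3.841.
Since 0.526 < 3.841, we fail to reject the null hypothesis — the data are consistent with the 3:1 ratio.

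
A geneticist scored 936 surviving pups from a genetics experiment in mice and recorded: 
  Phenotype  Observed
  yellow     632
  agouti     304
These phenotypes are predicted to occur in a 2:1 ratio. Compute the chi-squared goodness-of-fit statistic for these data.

Under the 2:1 hypothesis (Σ ratio = 3, N = 936):
  yellow: 936 × 2/3 = 624
  agouti: 936 × 1/3 = 312
χ² = Σ (O − E)² / E
  yellow: (632 − 624)² / 624 = 0.1026
  agouti: (304 − 312)² / 312 = 0.2051
χ² = 0.1026 + 0.2051 = 0.3077 ≈ 0.308

0.308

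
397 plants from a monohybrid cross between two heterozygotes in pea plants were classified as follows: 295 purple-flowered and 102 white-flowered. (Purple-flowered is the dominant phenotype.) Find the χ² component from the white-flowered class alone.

For a monohybrid cross between heterozygotes with complete dominance, the expected phenotypic ratio is 3:1.
The 3:1 ratio has 4 parts, so with N = 397 the expected counts are:
  purple-flowered: 397 × 3/4 = 297.75
  white-flowered: 397 × 1/4 = 99.25
Contribution of white-flowered: (102 − 99.25)² / 99.25 = 0.0762

0.076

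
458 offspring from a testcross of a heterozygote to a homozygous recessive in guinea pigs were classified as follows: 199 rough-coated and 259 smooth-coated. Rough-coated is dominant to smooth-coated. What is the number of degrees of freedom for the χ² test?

1

A testcross of a heterozygote (Aa × aa) gives a 1:1 phenotypic ratio.
A goodness-of-fit test with 2 phenotype classes has df = 2 − 1 = 1.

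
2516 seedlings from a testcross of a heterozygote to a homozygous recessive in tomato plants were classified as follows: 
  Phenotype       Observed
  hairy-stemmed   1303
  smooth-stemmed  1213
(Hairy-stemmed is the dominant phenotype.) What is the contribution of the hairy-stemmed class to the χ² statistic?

1.610

A testcross of a heterozygote (Aa × aa) gives a 1:1 phenotypic ratio.
Expected counts for N = 2516 under a 1:1 ratio (total parts = 2):
  hairy-stemmed: 2516 × 1/2 = 1258
  smooth-stemmed: 2516 × 1/2 = 1258
Contribution of hairy-stemmed: (1303 − 1258)² / 1258 = 1.6097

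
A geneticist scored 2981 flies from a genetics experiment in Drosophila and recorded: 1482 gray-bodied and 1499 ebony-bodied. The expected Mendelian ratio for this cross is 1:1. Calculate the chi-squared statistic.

Expected counts for N = 2981 under a 1:1 ratio (total parts = 2):
  gray-bodied: 2981 × 1/2 = 1490.5
  ebony-bodied: 2981 × 1/2 = 1490.5
χ² = Σ (O − E)² / E
  gray-bodied: (1482 − 1490.5)² / 1490.5 = 0.0485
  ebony-bodied: (1499 − 1490.5)² / 1490.5 = 0.0485
χ² = 0.0485 + 0.0485 = 0.097

0.097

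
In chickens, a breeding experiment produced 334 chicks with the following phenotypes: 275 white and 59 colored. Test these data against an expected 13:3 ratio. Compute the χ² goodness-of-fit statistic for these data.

Under the 13:3 hypothesis (Σ ratio = 16, N = 334):
  white: 334 × 13/16 = 271.375
  colored: 334 × 3/16 = 62.625
χ² = Σ (O − E)² / E
  white: (275 − 271.375)² / 271.375 = 0.0484
  colored: (59 − 62.625)² / 62.625 = 0.2098
χ² = 0.0484 + 0.2098 = 0.2582 ≈ 0.258

0.258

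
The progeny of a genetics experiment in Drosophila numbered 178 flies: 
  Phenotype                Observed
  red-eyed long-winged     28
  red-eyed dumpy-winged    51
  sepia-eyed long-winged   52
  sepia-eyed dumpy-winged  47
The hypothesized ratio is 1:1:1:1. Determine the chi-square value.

Under the 1:1:1:1 hypothesis (Σ ratio = 4, N = 178):
  red-eyed long-winged: 178 × 1/4 = 44.5
  red-eyed dumpy-winged: 178 × 1/4 = 44.5
  sepia-eyed long-winged: 178 × 1/4 = 44.5
  sepia-eyed dumpy-winged: 178 × 1/4 = 44.5
χ² = Σ (O − E)² / E
  red-eyed long-winged: (28 − 44.5)² / 44.5 = 6.1180
  red-eyed dumpy-winged: (51 − 44.5)² / 44.5 = 0.9494
  sepia-eyed long-winged: (52 − 44.5)² / 44.5 = 1.2640
  sepia-eyed dumpy-winged: (47 − 44.5)² / 44.5 = 0.1404
χ² = 6.1180 + 0.9494 + 1.2640 + 0.1404 = 8.4718 ≈ 8.472

8.472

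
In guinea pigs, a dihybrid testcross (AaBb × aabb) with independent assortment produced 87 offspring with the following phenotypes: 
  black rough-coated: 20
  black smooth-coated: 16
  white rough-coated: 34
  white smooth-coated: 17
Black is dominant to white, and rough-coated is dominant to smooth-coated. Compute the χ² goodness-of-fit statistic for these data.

A dihybrid testcross with independent assortment gives a 1:1:1:1 ratio.
Expected counts for N = 87 under a 1:1:1:1 ratio (total parts = 4):
  black rough-coated: 87 × 1/4 = 21.75
  black smooth-coated: 87 × 1/4 = 21.75
  white rough-coated: 87 × 1/4 = 21.75
  white smooth-coated: 87 × 1/4 = 21.75
χ² = Σ (O − E)² / E
  black rough-coated: (20 − 21.75)² / 21.75 = 0.1408
  black smooth-coated: (16 − 21.75)² / 21.75 = 1.5201
  white rough-coated: (34 − 21.75)² / 21.75 = 6.8994
  white smooth-coated: (17 − 21.75)² / 21.75 = 1.0374
χ² = 0.1408 + 1.5201 + 6.8994 + 1.0374 = 9.5977 ≈ 9.598

9.598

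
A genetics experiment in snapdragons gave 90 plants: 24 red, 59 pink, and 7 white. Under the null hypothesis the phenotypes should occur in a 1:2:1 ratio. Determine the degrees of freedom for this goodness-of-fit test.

A goodness-of-fit test with 3 phenotype classes has df = 3 − 1 = 2.

2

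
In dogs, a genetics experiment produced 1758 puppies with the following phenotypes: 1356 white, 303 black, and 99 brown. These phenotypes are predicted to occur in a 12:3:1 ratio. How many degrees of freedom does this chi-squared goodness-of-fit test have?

2

A goodness-of-fit test with 3 phenotype classes has df = 3 − 1 = 2.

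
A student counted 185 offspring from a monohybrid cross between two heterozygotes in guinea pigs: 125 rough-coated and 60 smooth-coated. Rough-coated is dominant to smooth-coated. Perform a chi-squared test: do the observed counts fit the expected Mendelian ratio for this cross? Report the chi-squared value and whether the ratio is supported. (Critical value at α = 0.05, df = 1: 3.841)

5.450; not consistent

For a monohybrid cross between heterozygotes with complete dominance, the expected phenotypic ratio is 3:1.
The 3:1 ratio has 4 parts, so with N = 185 the expected counts are:
  rough-coated: 185 × 3/4 = 138.75
  smooth-coated: 185 × 1/4 = 46.25
χ² = Σ (O − E)² / E
  rough-coated: (125 − 138.75)² / 138.75 = 1.3626
  smooth-coated: (60 − 46.25)² / 46.25 = 4.0878
χ² = 1.3626 + 4.0878 = 5.4504 ≈ 5.450
Degrees of freedom = 2 − 1 = 1; critical value at α = 0.05 is 3.841.
Since 5.450 > 3.841, we reject the null hypothesis — the data do not fit the 3:1 ratio.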